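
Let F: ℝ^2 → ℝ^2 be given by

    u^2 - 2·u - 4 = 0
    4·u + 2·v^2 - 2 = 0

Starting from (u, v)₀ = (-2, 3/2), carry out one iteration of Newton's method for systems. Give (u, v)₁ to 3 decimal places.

(-1.333, 1.972)

At (-2, 3/2): F = (4.000, -5.500).
Jacobian J = [[2·u - 2, 0], [4, 4·v]].
At the point, J = [[-6.000, 0.000], [4.000, 6.000]] (det J = -36.000).
Solving J·Δ = −F gives Δ = (0.667, 0.472).
Then the next iterate is (u, v)₁ = (-1.333, 1.972).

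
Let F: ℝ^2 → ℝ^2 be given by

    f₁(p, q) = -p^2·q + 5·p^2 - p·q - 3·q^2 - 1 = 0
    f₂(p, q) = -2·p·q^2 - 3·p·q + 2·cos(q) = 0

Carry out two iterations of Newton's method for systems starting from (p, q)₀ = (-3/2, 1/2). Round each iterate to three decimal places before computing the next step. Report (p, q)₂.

At (-3/2, 1/2): F = (9.125, 4.75517).
Jacobian J = [[-2·p·q + 10·p - q, -p^2 - p - 6·q], [-2·q^2 - 3·q, -4·p·q - 3·p - 2·sin(q)]].
At the point, J = [[-14.000, -3.750], [-2.000, 6.54115]] (det J = -99.07608).
Solving J·Δ = −F gives Δ = (0.782, -0.488).
Then the next iterate is (p, q)₁ = (-0.718, 0.012).
Round to (-0.718, 0.012) and repeat: F = (1.57962, 2.02591), J = [[-7.17477, 0.13048], [-0.03629, 2.16446]].
Δ = (0.203, -0.933), so (p, q)₂ = (-0.515, -0.921).

(-0.515, -0.921)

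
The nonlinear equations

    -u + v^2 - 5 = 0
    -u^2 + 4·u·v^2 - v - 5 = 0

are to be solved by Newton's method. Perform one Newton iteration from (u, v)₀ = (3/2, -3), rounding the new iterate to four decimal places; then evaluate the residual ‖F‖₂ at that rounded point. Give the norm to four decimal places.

11.8646

At (3/2, -3): F = (2.5000, 49.7500).
Jacobian J = [[-1, 2·v], [-2·u + 4·v^2, 8·u·v - 1]].
At the point, J = [[-1.0000, -6.0000], [33.0000, -37.0000]] (det J = 235.0000).
Solving J·Δ = −F gives Δ = (-0.8766, 0.5628).
Then the next iterate is (u, v)₁ = (0.6234, -2.4372).
Re-evaluating at (0.6234, -2.4372): F = (0.316544, 11.860416), so ‖F‖₂ = 11.8646.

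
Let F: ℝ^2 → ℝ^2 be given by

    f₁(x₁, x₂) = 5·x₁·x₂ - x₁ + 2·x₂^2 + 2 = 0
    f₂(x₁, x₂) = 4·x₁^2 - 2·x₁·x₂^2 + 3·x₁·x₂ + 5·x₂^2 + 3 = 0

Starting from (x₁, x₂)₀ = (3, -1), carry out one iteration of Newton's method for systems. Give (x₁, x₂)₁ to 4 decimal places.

(1.2800, -0.6655)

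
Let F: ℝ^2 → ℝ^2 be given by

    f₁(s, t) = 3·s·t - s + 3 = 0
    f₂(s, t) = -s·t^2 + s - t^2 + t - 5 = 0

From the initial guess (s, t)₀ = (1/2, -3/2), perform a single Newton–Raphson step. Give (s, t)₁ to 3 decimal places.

At (1/2, -3/2): F = (0.250, -9.375).
Jacobian J = [[3·t - 1, 3·s], [-t^2 + 1, -2·s·t - 2·t + 1]].
At the point, J = [[-5.500, 1.500], [-1.250, 5.500]] (det J = -28.375).
Solving J·Δ = −F gives Δ = (0.544, 1.828).
Then the next iterate is (s, t)₁ = (1.044, 0.328).

(1.044, 0.328)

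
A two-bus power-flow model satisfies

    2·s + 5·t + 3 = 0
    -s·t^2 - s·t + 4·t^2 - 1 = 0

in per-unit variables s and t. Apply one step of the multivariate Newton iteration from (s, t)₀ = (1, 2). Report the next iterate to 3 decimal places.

At (1, 2): F = (15.000, 9.000).
Jacobian J = [[2, 5], [-t^2 - t, -2·s·t - s + 8·t]].
At the point, J = [[2.000, 5.000], [-6.000, 11.000]] (det J = 52.000).
Solving J·Δ = −F gives Δ = (-2.308, -2.077).
Then the next iterate is (s, t)₁ = (-1.308, -0.077).

(-1.308, -0.077)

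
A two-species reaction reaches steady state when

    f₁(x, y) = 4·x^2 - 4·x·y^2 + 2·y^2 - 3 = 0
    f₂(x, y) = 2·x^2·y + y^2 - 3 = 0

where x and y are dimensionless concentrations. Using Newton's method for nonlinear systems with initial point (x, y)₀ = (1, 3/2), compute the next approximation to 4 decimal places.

(1.1290, 0.8952)

At (1, 3/2): F = (-3.5000, 2.2500).
Jacobian J = [[8·x - 4·y^2, -8·x·y + 4·y], [4·x·y, 2·x^2 + 2·y]].
At the point, J = [[-1.0000, -6.0000], [6.0000, 5.0000]] (det J = 31.0000).
Solving J·Δ = −F gives Δ = (0.1290, -0.6048).
Then the next iterate is (x, y)₁ = (1.1290, 0.8952).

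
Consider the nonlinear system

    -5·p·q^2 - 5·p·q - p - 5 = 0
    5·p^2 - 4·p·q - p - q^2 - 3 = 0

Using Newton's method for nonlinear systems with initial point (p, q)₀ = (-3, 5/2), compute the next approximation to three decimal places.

(-1.436, 1.842)

At (-3, 5/2): F = (129.250, 68.750).
Jacobian J = [[-5·q^2 - 5·q - 1, -10·p·q - 5·p], [10·p - 4·q - 1, -4·p - 2·q]].
At the point, J = [[-44.750, 90.000], [-41.000, 7.000]] (det J = 3376.750).
Solving J·Δ = −F gives Δ = (1.564, -0.658).
Then the next iterate is (p, q)₁ = (-1.436, 1.842).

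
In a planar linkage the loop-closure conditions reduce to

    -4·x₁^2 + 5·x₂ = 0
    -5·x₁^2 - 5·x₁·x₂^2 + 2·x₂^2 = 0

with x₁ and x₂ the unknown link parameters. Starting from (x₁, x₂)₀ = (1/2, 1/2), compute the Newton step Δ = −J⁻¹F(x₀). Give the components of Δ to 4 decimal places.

(-0.1842, -0.4474)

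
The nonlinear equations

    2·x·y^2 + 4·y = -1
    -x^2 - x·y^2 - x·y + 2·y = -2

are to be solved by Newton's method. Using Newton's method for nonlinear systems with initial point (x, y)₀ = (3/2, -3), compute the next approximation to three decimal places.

(2.867, -0.100)

At (3/2, -3): F = (16.000, -15.250).
Jacobian J = [[2·y^2, 4·x·y + 4], [-2·x - y^2 - y, -2·x·y - x + 2]].
At the point, J = [[18.000, -14.000], [-9.000, 9.500]] (det J = 45.000).
Solving J·Δ = −F gives Δ = (1.367, 2.900).
Then the next iterate is (x, y)₁ = (2.867, -0.100).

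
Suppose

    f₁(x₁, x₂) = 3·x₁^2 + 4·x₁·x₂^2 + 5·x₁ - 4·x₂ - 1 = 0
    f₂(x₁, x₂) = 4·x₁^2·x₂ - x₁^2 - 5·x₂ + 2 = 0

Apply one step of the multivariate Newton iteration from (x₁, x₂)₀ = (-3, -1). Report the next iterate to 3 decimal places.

(-2.030, -0.713)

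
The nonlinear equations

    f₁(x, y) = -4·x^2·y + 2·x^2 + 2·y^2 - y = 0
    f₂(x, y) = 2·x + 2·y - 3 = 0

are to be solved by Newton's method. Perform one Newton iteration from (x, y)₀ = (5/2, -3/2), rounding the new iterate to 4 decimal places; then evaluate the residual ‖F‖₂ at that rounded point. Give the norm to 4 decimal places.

At (5/2, -3/2): F = (56.0000, -1.0000).
Jacobian J = [[-8·x·y + 4·x, -4·x^2 + 4·y - 1], [2, 2]].
At the point, J = [[40.0000, -32.0000], [2.0000, 2.0000]] (det J = 144.0000).
Solving J·Δ = −F gives Δ = (-0.5556, 1.0556).
Then the next iterate is (x, y)₁ = (1.9444, -0.4444).
Re-evaluating at (1.9444, -0.4444): F = (15.121322, 0.0000), so ‖F‖₂ = 15.1213.

15.1213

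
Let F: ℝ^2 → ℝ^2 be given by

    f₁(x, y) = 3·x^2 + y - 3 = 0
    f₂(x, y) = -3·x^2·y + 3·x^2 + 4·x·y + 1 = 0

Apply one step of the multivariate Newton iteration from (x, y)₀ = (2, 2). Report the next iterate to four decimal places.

At (2, 2): F = (11.0000, 5.0000).
Jacobian J = [[6·x, 1], [-6·x·y + 6·x + 4·y, -3·x^2 + 4·x]].
At the point, J = [[12.0000, 1.0000], [-4.0000, -4.0000]] (det J = -44.0000).
Solving J·Δ = −F gives Δ = (-1.1136, 2.3636).
Then the next iterate is (x, y)₁ = (0.8864, 4.3636).

(0.8864, 4.3636)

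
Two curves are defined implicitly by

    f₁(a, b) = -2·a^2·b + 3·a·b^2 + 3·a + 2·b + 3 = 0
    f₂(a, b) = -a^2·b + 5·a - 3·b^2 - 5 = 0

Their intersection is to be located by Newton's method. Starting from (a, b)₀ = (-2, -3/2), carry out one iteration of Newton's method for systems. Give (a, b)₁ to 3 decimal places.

(-204.000, -38.750)

At (-2, -3/2): F = (-7.500, -15.750).
Jacobian J = [[-4·a·b + 3·b^2 + 3, -2·a^2 + 6·a·b + 2], [-2·a·b + 5, -a^2 - 6·b]].
At the point, J = [[-2.250, 12.000], [-1.000, 5.000]] (det J = 0.750).
Solving J·Δ = −F gives Δ = (-202.000, -37.250).
Then the next iterate is (a, b)₁ = (-204.000, -38.750).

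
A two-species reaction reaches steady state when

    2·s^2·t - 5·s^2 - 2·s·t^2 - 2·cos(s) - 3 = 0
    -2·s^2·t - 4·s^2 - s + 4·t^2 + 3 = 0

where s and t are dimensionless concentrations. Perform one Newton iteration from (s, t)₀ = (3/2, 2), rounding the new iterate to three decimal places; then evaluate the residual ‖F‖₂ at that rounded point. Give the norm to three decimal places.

7.361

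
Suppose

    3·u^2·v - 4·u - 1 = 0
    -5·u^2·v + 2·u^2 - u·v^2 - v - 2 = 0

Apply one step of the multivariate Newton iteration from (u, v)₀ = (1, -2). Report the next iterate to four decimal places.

At (1, -2): F = (-11.0000, 8.0000).
Jacobian J = [[6·u·v - 4, 3·u^2], [-10·u·v + 4·u - v^2, -5·u^2 - 2·u·v - 1]].
At the point, J = [[-16.0000, 3.0000], [20.0000, -2.0000]] (det J = -28.0000).
Solving J·Δ = −F gives Δ = (-0.0714, 3.2857).
Then the next iterate is (u, v)₁ = (0.9286, 1.2857).

(0.9286, 1.2857)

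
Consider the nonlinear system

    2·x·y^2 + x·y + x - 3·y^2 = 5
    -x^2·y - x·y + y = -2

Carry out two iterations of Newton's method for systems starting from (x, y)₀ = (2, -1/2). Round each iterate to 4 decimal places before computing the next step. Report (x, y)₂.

(2.3233, 1.1447)

At (2, -1/2): F = (-3.7500, 4.5000).
Jacobian J = [[2·y^2 + y + 1, 4·x·y + x - 6·y], [-2·x·y - y, -x^2 - x + 1]].
At the point, J = [[1.0000, 1.0000], [2.5000, -5.0000]] (det J = -7.5000).
Solving J·Δ = −F gives Δ = (1.9000, 1.8500).
Then the next iterate is (x, y)₁ = (3.9000, 1.3500).
Round to (3.9000, 1.3500) and repeat: F = (12.9130, -22.4485), J = [[5.9950, 16.8600], [-11.8800, -18.1100]].
Δ = (-1.5767, -0.2053), so (x, y)₂ = (2.3233, 1.1447).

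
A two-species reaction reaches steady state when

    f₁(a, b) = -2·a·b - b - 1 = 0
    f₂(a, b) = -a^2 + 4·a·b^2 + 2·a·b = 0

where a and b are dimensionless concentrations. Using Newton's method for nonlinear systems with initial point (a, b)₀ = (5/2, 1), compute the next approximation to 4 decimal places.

(-0.2841, 0.7614)

At (5/2, 1): F = (-7.0000, 8.7500).
Jacobian J = [[-2·b, -2·a - 1], [-2·a + 4·b^2 + 2·b, 8·a·b + 2·a]].
At the point, J = [[-2.0000, -6.0000], [1.0000, 25.0000]] (det J = -44.0000).
Solving J·Δ = −F gives Δ = (-2.7841, -0.2386).
Then the next iterate is (a, b)₁ = (-0.2841, 0.7614).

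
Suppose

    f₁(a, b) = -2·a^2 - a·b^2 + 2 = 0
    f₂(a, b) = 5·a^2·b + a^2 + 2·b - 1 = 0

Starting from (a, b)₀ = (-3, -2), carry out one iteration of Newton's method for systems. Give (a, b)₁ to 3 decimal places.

(-1.809, -1.539)

At (-3, -2): F = (-4.000, -86.000).
Jacobian J = [[-4·a - b^2, -2·a·b], [10·a·b + 2·a, 5·a^2 + 2]].
At the point, J = [[8.000, -12.000], [54.000, 47.000]] (det J = 1024.000).
Solving J·Δ = −F gives Δ = (1.191, 0.461).
Then the next iterate is (a, b)₁ = (-1.809, -1.539).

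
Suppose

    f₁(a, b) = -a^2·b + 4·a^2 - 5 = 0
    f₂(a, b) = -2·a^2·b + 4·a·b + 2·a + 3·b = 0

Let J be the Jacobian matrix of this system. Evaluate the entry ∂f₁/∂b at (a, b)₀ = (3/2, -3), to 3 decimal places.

-2.250

∂f₁/∂b = -a^2.
At (3/2, -3) this is -2.250.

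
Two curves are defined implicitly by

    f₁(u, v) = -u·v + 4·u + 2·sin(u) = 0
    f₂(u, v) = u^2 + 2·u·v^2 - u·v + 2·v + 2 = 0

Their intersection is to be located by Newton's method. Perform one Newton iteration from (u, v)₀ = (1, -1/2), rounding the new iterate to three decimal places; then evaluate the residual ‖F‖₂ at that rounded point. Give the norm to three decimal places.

2.117

At (1, -1/2): F = (6.18294, 3.000).
Jacobian J = [[-v + 2·cos(u) + 4, -u], [2·u + 2·v^2 - v, 4·u·v - u + 2]].
At the point, J = [[5.58060, -1.000], [3.000, -1.000]] (det J = -2.58060).
Solving J·Δ = −F gives Δ = (-1.233, -0.700).
Then the next iterate is (u, v)₁ = (-0.233, -1.200).
Re-evaluating at (-0.233, -1.200): F = (-1.67339, -1.29635), so ‖F‖₂ = 2.117.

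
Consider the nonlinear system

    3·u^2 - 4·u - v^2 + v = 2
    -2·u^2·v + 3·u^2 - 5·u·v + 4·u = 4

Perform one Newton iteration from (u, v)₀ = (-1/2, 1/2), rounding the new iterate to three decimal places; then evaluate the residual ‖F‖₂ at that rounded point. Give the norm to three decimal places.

4.711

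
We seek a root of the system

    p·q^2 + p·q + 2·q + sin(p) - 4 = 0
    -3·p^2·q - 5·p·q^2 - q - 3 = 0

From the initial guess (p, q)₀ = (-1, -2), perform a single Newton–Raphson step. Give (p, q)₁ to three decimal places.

At (-1, -2): F = (-10.84147, 25.000).
Jacobian J = [[q^2 + q + cos(p), 2·p·q + p + 2], [-6·p·q - 5·q^2, -3·p^2 - 10·p·q - 1]].
At the point, J = [[2.54030, 5.000], [-32.000, -24.000]] (det J = 99.03274).
Solving J·Δ = −F gives Δ = (-1.365, 2.862).
Then the next iterate is (p, q)₁ = (-2.365, 0.862).

(-2.365, 0.862)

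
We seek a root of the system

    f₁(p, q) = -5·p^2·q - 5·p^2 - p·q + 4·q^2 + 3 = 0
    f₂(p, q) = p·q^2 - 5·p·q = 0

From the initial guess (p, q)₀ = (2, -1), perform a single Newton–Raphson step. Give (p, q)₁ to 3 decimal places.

At (2, -1): F = (9.000, 12.000).
Jacobian J = [[-10·p·q - 10·p - q, -5·p^2 - p + 8·q], [q^2 - 5·q, 2·p·q - 5·p]].
At the point, J = [[1.000, -30.000], [6.000, -14.000]] (det J = 166.000).
Solving J·Δ = −F gives Δ = (-1.410, 0.253).
Then the next iterate is (p, q)₁ = (0.590, -0.747).

(0.590, -0.747)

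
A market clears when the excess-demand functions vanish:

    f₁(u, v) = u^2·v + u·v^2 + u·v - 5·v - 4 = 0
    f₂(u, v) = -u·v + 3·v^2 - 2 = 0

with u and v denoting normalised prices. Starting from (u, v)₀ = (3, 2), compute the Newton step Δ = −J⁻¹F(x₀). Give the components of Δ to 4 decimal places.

(-0.6100, -0.5800)

At (3, 2): F = (22.0000, 4.0000).
Jacobian J = [[2·u·v + v^2 + v, u^2 + 2·u·v + u - 5], [-v, -u + 6·v]].
At the point, J = [[18.0000, 19.0000], [-2.0000, 9.0000]] (det J = 200.0000).
Solving J·Δ = −F gives Δ = (-0.6100, -0.5800).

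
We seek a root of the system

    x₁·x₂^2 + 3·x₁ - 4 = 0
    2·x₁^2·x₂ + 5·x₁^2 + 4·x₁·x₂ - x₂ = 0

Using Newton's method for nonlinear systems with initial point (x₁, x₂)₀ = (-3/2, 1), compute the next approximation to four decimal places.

At (-3/2, 1): F = (-10.0000, 8.7500).
Jacobian J = [[x₂^2 + 3, 2·x₁·x₂], [4·x₁·x₂ + 10·x₁ + 4·x₂, 2·x₁^2 + 4·x₁ - 1]].
At the point, J = [[4.0000, -3.0000], [-17.0000, -2.5000]] (det J = -61.0000).
Solving J·Δ = −F gives Δ = (0.8402, -2.2131).
Then the next iterate is (x₁, x₂)₁ = (-0.6598, -1.2131).

(-0.6598, -1.2131)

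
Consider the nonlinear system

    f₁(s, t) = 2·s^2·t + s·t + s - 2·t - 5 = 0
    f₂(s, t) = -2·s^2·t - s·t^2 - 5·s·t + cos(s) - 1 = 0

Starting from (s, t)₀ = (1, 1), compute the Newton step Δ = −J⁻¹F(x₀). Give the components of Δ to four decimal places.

At (1, 1): F = (-3.0000, -8.459698).
Jacobian J = [[4·s·t + t + 1, 2·s^2 + s - 2], [-4·s·t - t^2 - 5·t - sin(s), -2·s^2 - 2·s·t - 5·s]].
At the point, J = [[6.0000, 1.0000], [-10.841471, -9.0000]] (det J = -43.158529).
Solving J·Δ = −F gives Δ = (0.8216, -1.9297).

(0.8216, -1.9297)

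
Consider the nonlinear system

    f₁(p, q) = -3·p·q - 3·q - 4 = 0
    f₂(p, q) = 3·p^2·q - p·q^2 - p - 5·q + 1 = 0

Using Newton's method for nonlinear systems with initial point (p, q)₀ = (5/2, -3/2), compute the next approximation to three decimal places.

(2.261, -0.483)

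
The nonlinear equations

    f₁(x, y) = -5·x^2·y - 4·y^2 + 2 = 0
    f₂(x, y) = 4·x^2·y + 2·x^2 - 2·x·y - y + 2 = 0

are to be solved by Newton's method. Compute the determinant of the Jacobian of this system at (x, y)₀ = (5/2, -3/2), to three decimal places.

385.250

J = [[-10·x·y, -5·x^2 - 8·y], [8·x·y + 4·x - 2·y, 4·x^2 - 2·x - 1]].
At the point, J = [[37.500, -19.250], [-17.000, 19.000]].
det J = 385.250.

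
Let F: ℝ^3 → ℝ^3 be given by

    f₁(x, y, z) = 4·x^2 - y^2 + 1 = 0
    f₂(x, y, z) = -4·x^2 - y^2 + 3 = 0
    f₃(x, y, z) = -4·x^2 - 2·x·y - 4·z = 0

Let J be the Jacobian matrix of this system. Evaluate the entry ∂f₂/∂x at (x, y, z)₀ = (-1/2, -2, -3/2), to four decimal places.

4.0000

∂f₂/∂x = -8·x.
At (-1/2, -2, -3/2) this is 4.0000.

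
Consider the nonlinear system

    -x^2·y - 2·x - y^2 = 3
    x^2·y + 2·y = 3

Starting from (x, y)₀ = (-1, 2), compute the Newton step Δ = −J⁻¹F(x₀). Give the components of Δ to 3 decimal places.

At (-1, 2): F = (-7.000, 3.000).
Jacobian J = [[-2·x·y - 2, -x^2 - 2·y], [2·x·y, x^2 + 2]].
At the point, J = [[2.000, -5.000], [-4.000, 3.000]] (det J = -14.000).
Solving J·Δ = −F gives Δ = (-0.429, -1.571).

(-0.429, -1.571)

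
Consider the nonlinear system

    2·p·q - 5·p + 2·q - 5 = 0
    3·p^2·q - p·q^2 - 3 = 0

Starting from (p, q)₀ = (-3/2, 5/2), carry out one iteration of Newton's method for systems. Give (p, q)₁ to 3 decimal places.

At (-3/2, 5/2): F = (0.000, 23.250).
Jacobian J = [[2·q - 5, 2·p + 2], [6·p·q - q^2, 3·p^2 - 2·p·q]].
At the point, J = [[0.000, -1.000], [-28.750, 14.250]] (det J = -28.750).
Solving J·Δ = −F gives Δ = (0.809, 0.000).
Then the next iterate is (p, q)₁ = (-0.691, 2.500).

(-0.691, 2.500)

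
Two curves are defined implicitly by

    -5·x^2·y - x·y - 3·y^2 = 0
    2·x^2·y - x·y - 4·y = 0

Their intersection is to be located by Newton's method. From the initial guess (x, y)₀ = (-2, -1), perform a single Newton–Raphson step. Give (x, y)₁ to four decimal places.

At (-2, -1): F = (15.0000, -6.0000).
Jacobian J = [[-10·x·y - y, -5·x^2 - x - 6·y], [4·x·y - y, 2·x^2 - x - 4]].
At the point, J = [[-19.0000, -12.0000], [9.0000, 6.0000]] (det J = -6.0000).
Solving J·Δ = −F gives Δ = (3.0000, -3.5000).
Then the next iterate is (x, y)₁ = (1.0000, -4.5000).

(1.0000, -4.5000)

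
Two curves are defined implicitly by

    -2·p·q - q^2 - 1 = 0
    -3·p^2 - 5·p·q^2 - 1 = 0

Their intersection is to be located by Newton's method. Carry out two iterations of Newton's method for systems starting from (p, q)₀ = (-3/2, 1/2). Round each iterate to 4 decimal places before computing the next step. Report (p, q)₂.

(-0.9839, 0.9454)

At (-3/2, 1/2): F = (0.2500, -5.8750).
Jacobian J = [[-2·q, -2·p - 2·q], [-6·p - 5·q^2, -10·p·q]].
At the point, J = [[-1.0000, 2.0000], [7.7500, 7.5000]] (det J = -23.0000).
Solving J·Δ = −F gives Δ = (0.5924, 0.1712).
Then the next iterate is (p, q)₁ = (-0.9076, 0.6712).
Round to (-0.9076, 0.6712) and repeat: F = (-0.232147, -1.426801), J = [[-1.3424, 0.4728], [3.193053, 6.091811]].
Δ = (-0.0763, 0.2742), so (p, q)₂ = (-0.9839, 0.9454).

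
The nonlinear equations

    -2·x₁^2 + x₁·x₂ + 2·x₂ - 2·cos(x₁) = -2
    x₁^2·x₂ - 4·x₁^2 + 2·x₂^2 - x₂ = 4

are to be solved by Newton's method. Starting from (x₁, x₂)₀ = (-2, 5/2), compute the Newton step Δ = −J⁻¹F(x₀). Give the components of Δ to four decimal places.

At (-2, 5/2): F = (-5.167706, 0.0000).
Jacobian J = [[-4·x₁ + x₂ + 2·sin(x₁), x₁ + 2], [2·x₁·x₂ - 8·x₁, x₁^2 + 4·x₂ - 1]].
At the point, J = [[8.681405, 0.0000], [6.0000, 13.0000]] (det J = 112.858267).
Solving J·Δ = −F gives Δ = (0.5953, -0.2747).

(0.5953, -0.2747)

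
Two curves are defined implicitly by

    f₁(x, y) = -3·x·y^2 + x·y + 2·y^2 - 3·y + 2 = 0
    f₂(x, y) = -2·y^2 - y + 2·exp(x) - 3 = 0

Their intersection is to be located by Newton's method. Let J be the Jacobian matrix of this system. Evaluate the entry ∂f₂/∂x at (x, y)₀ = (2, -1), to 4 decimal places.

∂f₂/∂x = 2·exp(x).
At (2, -1) this is 14.7781.

14.7781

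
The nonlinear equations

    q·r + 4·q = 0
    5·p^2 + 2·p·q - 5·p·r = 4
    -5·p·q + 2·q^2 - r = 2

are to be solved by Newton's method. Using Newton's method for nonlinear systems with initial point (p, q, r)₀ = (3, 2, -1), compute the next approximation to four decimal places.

(3.7305, -2.9645, 3.4468)

At (3, 2, -1): F = (6.0000, 68.0000, -23.0000).
Jacobian J = [[0, r + 4, q], [10·p + 2·q - 5·r, 2·p, -5·p], [-5·q, -5·p + 4·q, -1]].
At the point, J = [[0.0000, 3.0000, 2.0000], [39.0000, 6.0000, -15.0000], [-10.0000, -7.0000, -1.0000]] (det J = 141.0000).
Solving J·Δ = −F gives Δ = (0.7305, -4.9645, 4.4468).
Then the next iterate is (p, q, r)₁ = (3.7305, -2.9645, 3.4468).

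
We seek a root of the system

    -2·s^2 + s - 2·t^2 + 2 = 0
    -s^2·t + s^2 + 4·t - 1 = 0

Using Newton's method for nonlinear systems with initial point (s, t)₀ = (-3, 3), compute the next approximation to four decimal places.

At (-3, 3): F = (-37.0000, -7.0000).
Jacobian J = [[-4·s + 1, -4·t], [-2·s·t + 2·s, -s^2 + 4]].
At the point, J = [[13.0000, -12.0000], [12.0000, -5.0000]] (det J = 79.0000).
Solving J·Δ = −F gives Δ = (-1.2785, -4.4684).
Then the next iterate is (s, t)₁ = (-4.2785, -1.4684).

(-4.2785, -1.4684)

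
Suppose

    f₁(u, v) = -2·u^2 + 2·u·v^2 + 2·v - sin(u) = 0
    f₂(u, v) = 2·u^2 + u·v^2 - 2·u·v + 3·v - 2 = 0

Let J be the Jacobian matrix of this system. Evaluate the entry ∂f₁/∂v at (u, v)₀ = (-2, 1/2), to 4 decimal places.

-2.0000

∂f₁/∂v = 4·u·v + 2.
At (-2, 1/2) this is -2.0000.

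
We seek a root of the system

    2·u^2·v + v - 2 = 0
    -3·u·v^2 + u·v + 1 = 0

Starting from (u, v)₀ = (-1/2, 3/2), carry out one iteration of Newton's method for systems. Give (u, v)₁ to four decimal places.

(-1.5758, -0.8182)

At (-1/2, 3/2): F = (0.2500, 3.6250).
Jacobian J = [[4·u·v, 2·u^2 + 1], [-3·v^2 + v, -6·u·v + u]].
At the point, J = [[-3.0000, 1.5000], [-5.2500, 4.0000]] (det J = -4.1250).
Solving J·Δ = −F gives Δ = (-1.0758, -2.3182).
Then the next iterate is (u, v)₁ = (-1.5758, -0.8182).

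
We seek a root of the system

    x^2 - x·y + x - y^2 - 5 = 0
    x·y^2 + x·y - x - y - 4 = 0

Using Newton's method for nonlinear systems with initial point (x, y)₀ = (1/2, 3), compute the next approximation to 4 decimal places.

(1.1757, 0.6268)

At (1/2, 3): F = (-14.7500, -1.5000).
Jacobian J = [[2·x - y + 1, -x - 2·y], [y^2 + y - 1, 2·x·y + x - 1]].
At the point, J = [[-1.0000, -6.5000], [11.0000, 2.5000]] (det J = 69.0000).
Solving J·Δ = −F gives Δ = (0.6757, -2.3732).
Then the next iterate is (x, y)₁ = (1.1757, 0.6268).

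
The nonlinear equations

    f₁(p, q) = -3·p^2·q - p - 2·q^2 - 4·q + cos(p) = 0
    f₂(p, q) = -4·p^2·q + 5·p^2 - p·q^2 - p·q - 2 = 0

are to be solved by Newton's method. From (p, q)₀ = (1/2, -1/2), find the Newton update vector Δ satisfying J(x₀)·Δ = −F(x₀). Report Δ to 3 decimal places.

At (1/2, -1/2): F = (2.25258, -0.125).
Jacobian J = [[-6·p·q - sin(p) - 1, -3·p^2 - 4·q - 4], [-8·p·q + 10·p - q^2 - q, -4·p^2 - 2·p·q - p]].
At the point, J = [[0.02057, -2.750], [7.250, -1.000]] (det J = 19.91693).
Solving J·Δ = −F gives Δ = (0.130, 0.820).

(0.130, 0.820)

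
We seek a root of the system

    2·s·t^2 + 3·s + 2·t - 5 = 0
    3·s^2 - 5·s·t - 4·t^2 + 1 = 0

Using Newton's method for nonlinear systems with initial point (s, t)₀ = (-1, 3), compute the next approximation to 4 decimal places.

(-0.6552, 1.7241)

At (-1, 3): F = (-20.0000, -17.0000).
Jacobian J = [[2·t^2 + 3, 4·s·t + 2], [6·s - 5·t, -5·s - 8·t]].
At the point, J = [[21.0000, -10.0000], [-21.0000, -19.0000]] (det J = -609.0000).
Solving J·Δ = −F gives Δ = (0.3448, -1.2759).
Then the next iterate is (s, t)₁ = (-0.6552, 1.7241).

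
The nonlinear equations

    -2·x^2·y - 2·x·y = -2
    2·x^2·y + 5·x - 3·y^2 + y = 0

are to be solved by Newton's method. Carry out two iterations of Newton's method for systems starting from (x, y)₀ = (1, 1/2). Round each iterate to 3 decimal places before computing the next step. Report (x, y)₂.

(0.656, 1.313)

At (1, 1/2): F = (0.000, 5.750).
Jacobian J = [[-4·x·y - 2·y, -2·x^2 - 2·x], [4·x·y + 5, 2·x^2 - 6·y + 1]].
At the point, J = [[-3.000, -4.000], [7.000, 0.000]] (det J = 28.000).
Solving J·Δ = −F gives Δ = (-0.821, 0.616).
Then the next iterate is (x, y)₁ = (0.179, 1.116).
Round to (0.179, 1.116) and repeat: F = (1.52896, -1.65385), J = [[-3.03106, -0.42208], [5.79906, -5.63192]].
Δ = (0.477, 0.197), so (x, y)₂ = (0.656, 1.313).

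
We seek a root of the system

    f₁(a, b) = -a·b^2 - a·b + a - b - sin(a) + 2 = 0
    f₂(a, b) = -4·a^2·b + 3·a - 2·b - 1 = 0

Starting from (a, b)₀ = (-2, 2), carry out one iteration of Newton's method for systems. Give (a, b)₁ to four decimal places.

(-1.1800, 1.2055)

At (-2, 2): F = (10.909297, -43.0000).
Jacobian J = [[-b^2 - b - cos(a) + 1, -2·a·b - a - 1], [-8·a·b + 3, -4·a^2 - 2]].
At the point, J = [[-4.583853, 9.0000], [35.0000, -18.0000]] (det J = -232.490643).
Solving J·Δ = −F gives Δ = (0.8200, -0.7945).
Then the next iterate is (a, b)₁ = (-1.1800, 1.2055).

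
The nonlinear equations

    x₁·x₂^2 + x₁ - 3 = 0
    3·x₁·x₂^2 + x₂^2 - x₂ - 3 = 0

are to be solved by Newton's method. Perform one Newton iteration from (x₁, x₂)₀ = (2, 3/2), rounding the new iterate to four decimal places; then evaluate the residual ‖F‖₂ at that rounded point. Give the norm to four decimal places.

2.4506

At (2, 3/2): F = (3.5000, 11.2500).
Jacobian J = [[x₂^2 + 1, 2·x₁·x₂], [3·x₂^2, 6·x₁·x₂ + 2·x₂ - 1]].
At the point, J = [[3.2500, 6.0000], [6.7500, 20.0000]] (det J = 24.5000).
Solving J·Δ = −F gives Δ = (-0.1020, -0.5281).
Then the next iterate is (x₁, x₂)₁ = (1.8980, 0.9719).
Re-evaluating at (1.8980, 0.9719): F = (0.690831, 2.351183), so ‖F‖₂ = 2.4506.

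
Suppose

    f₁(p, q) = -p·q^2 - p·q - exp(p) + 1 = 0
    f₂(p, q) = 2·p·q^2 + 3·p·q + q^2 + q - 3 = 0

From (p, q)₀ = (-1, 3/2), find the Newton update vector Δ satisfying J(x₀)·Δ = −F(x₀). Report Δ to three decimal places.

(0.720, -0.355)

At (-1, 3/2): F = (4.38212, -8.250).
Jacobian J = [[-q^2 - q - exp(p), -2·p·q - p], [2·q^2 + 3·q, 4·p·q + 3·p + 2·q + 1]].
At the point, J = [[-4.11788, 4.000], [9.000, -5.000]] (det J = -15.41060).
Solving J·Δ = −F gives Δ = (0.720, -0.355).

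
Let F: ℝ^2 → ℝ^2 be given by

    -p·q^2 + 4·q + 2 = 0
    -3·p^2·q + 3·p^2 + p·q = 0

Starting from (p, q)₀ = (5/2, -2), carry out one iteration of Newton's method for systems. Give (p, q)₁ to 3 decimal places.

At (5/2, -2): F = (-16.000, 51.250).
Jacobian J = [[-q^2, -2·p·q + 4], [-6·p·q + 6·p + q, -3·p^2 + p]].
At the point, J = [[-4.000, 14.000], [43.000, -16.250]] (det J = -537.000).
Solving J·Δ = −F gives Δ = (-0.852, 0.899).
Then the next iterate is (p, q)₁ = (1.648, -1.101).

(1.648, -1.101)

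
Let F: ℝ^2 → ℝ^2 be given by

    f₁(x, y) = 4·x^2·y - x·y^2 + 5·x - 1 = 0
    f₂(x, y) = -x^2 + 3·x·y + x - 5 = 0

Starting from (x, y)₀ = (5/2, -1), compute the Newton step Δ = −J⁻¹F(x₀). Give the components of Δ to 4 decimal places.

(-4.0833, -1.6444)

At (5/2, -1): F = (-16.0000, -16.2500).
Jacobian J = [[8·x·y - y^2 + 5, 4·x^2 - 2·x·y], [-2·x + 3·y + 1, 3·x]].
At the point, J = [[-16.0000, 30.0000], [-7.0000, 7.5000]] (det J = 90.0000).
Solving J·Δ = −F gives Δ = (-4.0833, -1.6444).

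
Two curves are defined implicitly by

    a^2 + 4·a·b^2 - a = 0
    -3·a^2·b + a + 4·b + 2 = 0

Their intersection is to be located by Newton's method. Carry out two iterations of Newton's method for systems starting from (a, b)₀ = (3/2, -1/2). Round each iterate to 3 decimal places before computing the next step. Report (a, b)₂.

(0.274, -0.555)

At (3/2, -1/2): F = (2.250, 4.875).
Jacobian J = [[2·a + 4·b^2 - 1, 8·a·b], [-6·a·b + 1, -3·a^2 + 4]].
At the point, J = [[3.000, -6.000], [5.500, -2.750]] (det J = 24.750).
Solving J·Δ = −F gives Δ = (-0.932, -0.091).
Then the next iterate is (a, b)₁ = (0.568, -0.591).
Round to (0.568, -0.591) and repeat: F = (0.54819, 0.77601), J = [[1.53312, -2.68550], [3.01413, 3.03213]].
Δ = (-0.294, 0.036), so (a, b)₂ = (0.274, -0.555).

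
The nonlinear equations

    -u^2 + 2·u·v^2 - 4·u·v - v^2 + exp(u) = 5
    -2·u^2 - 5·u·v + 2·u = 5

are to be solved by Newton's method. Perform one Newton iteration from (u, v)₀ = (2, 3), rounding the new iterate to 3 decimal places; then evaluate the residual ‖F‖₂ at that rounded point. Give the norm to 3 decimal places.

101.536

At (2, 3): F = (1.38906, -39.000).
Jacobian J = [[-2·u + 2·v^2 - 4·v + exp(u), 4·u·v - 4·u - 2·v], [-4·u - 5·v + 2, -5·u]].
At the point, J = [[9.38906, 10.000], [-21.000, -10.000]] (det J = 116.10944).
Solving J·Δ = −F gives Δ = (-3.239, 2.902).
Then the next iterate is (u, v)₁ = (-1.239, 5.902).
Re-evaluating at (-1.239, 5.902): F = (-98.14641, 26.01465), so ‖F‖₂ = 101.536.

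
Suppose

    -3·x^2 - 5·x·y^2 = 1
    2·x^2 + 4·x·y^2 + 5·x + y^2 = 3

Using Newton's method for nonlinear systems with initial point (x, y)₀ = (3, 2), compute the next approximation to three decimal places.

At (3, 2): F = (-88.000, 82.000).
Jacobian J = [[-6·x - 5·y^2, -10·x·y], [4·x + 4·y^2 + 5, 8·x·y + 2·y]].
At the point, J = [[-38.000, -60.000], [33.000, 52.000]] (det J = 4.000).
Solving J·Δ = −F gives Δ = (-86.000, 53.000).
Then the next iterate is (x, y)₁ = (-83.000, 55.000).

(-83.000, 55.000)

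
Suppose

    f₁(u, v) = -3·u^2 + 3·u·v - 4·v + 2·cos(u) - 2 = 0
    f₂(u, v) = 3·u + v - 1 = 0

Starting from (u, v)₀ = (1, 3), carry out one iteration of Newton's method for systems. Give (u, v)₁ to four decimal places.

At (1, 3): F = (-6.919395, 5.0000).
Jacobian J = [[-6·u + 3·v - 2·sin(u), 3·u - 4], [3, 1]].
At the point, J = [[1.317058, -1.0000], [3.0000, 1.0000]] (det J = 4.317058).
Solving J·Δ = −F gives Δ = (0.4446, -6.3338).
Then the next iterate is (u, v)₁ = (1.4446, -3.3338).

(1.4446, -3.3338)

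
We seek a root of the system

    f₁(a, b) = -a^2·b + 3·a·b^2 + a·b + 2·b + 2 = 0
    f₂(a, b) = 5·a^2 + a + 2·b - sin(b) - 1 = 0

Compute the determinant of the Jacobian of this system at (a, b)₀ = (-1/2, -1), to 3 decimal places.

J = [[-2·a·b + 3·b^2 + b, -a^2 + 6·a·b + a + 2], [10·a + 1, -cos(b) + 2]].
At the point, J = [[1.000, 4.250], [-4.000, 1.45970]].
det J = 18.460.

18.460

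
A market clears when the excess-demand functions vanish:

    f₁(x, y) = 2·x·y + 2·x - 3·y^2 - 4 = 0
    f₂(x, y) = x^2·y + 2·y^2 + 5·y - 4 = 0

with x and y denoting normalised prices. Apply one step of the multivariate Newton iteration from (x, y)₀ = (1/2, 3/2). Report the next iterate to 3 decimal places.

At (1/2, 3/2): F = (-8.250, 8.375).
Jacobian J = [[2·y + 2, 2·x - 6·y], [2·x·y, x^2 + 4·y + 5]].
At the point, J = [[5.000, -8.000], [1.500, 11.250]] (det J = 68.250).
Solving J·Δ = −F gives Δ = (0.378, -0.795).
Then the next iterate is (x, y)₁ = (0.878, 0.705).

(0.878, 0.705)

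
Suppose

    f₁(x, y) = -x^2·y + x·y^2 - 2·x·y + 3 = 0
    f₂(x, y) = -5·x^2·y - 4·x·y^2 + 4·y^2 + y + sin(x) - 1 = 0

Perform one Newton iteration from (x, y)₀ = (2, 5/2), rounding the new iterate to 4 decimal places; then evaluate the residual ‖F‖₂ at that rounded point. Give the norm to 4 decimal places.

At (2, 5/2): F = (-4.5000, -72.590703).
Jacobian J = [[-2·x·y + y^2 - 2·y, -x^2 + 2·x·y - 2·x], [-10·x·y - 4·y^2 + cos(x), -5·x^2 - 8·x·y + 8·y + 1]].
At the point, J = [[-8.7500, 2.0000], [-75.416147, -39.0000]] (det J = 492.082294).
Solving J·Δ = −F gives Δ = (-0.6517, -0.6011).
Then the next iterate is (x, y)₁ = (1.3483, 1.8989).
Re-evaluating at (1.3483, 1.8989): F = (-0.710880, -20.409554), so ‖F‖₂ = 20.4219.

20.4219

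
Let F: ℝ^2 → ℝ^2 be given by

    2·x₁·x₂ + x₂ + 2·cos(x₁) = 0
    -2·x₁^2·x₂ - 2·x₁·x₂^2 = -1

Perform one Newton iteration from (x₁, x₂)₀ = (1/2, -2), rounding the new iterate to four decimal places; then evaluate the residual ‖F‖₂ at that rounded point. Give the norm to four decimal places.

0.4632

At (1/2, -2): F = (-2.244835, -2.0000).
Jacobian J = [[2·x₂ - 2·sin(x₁), 2·x₁ + 1], [-4·x₁·x₂ - 2·x₂^2, -2·x₁^2 - 4·x₁·x₂]].
At the point, J = [[-4.958851, 2.0000], [-4.0000, 3.5000]] (det J = -9.355979).
Solving J·Δ = −F gives Δ = (-0.4122, 0.1003).
Then the next iterate is (x₁, x₂)₁ = (0.0878, -1.8997).
Re-evaluating at (0.0878, -1.8997): F = (-0.240991, 0.395573), so ‖F‖₂ = 0.4632.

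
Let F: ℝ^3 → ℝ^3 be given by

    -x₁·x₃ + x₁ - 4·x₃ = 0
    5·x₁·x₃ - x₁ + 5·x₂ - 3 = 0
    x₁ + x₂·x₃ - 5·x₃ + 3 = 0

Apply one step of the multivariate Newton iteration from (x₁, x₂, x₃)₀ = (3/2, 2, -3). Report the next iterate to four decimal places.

(2.5932, 2.7966, 1.0678)

At (3/2, 2, -3): F = (18.0000, -17.0000, 13.5000).
Jacobian J = [[-x₃ + 1, 0, -x₁ - 4], [5·x₃ - 1, 5, 5·x₁], [1, x₃, x₂ - 5]].
At the point, J = [[4.0000, 0.0000, -5.5000], [-16.0000, 5.0000, 7.5000], [1.0000, -3.0000, -3.0000]] (det J = -206.5000).
Solving J·Δ = −F gives Δ = (1.0932, 0.7966, 4.0678).
Then the next iterate is (x₁, x₂, x₃)₁ = (2.5932, 2.7966, 1.0678).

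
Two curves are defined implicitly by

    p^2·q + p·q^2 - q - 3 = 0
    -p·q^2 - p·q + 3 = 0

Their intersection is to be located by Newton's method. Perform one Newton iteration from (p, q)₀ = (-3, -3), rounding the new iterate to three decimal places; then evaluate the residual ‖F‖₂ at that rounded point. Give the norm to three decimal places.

17.969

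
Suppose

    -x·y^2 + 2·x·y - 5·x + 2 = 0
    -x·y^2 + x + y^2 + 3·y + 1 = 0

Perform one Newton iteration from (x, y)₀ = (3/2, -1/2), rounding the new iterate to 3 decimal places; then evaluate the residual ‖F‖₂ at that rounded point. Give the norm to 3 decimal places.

0.011

At (3/2, -1/2): F = (-7.375, 0.875).
Jacobian J = [[-y^2 + 2·y - 5, -2·x·y + 2·x], [-y^2 + 1, -2·x·y + 2·y + 3]].
At the point, J = [[-6.250, 4.500], [0.750, 3.500]] (det J = -25.250).
Solving J·Δ = −F gives Δ = (-1.178, 0.002).
Then the next iterate is (x, y)₁ = (0.322, -0.498).
Re-evaluating at (0.322, -0.498): F = (-0.01057, -0.00385), so ‖F‖₂ = 0.011.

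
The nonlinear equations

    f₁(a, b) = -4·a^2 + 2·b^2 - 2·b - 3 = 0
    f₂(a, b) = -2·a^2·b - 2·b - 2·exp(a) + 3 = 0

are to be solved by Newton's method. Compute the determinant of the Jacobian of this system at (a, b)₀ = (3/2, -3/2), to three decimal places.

78.293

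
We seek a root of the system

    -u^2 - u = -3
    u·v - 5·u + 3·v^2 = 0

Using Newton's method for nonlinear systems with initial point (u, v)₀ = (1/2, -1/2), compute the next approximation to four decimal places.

At (1/2, -1/2): F = (2.2500, -2.0000).
Jacobian J = [[-2·u - 1, 0], [v - 5, u + 6·v]].
At the point, J = [[-2.0000, 0.0000], [-5.5000, -2.5000]] (det J = 5.0000).
Solving J·Δ = −F gives Δ = (1.1250, -3.2750).
Then the next iterate is (u, v)₁ = (1.6250, -3.7750).

(1.6250, -3.7750)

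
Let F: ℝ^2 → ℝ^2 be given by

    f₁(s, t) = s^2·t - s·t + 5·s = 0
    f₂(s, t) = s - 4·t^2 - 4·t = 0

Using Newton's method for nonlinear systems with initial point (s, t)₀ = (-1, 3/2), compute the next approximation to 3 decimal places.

At (-1, 3/2): F = (-2.000, -16.000).
Jacobian J = [[2·s·t - t + 5, s^2 - s], [1, -8·t - 4]].
At the point, J = [[0.500, 2.000], [1.000, -16.000]] (det J = -10.000).
Solving J·Δ = −F gives Δ = (6.400, -0.600).
Then the next iterate is (s, t)₁ = (5.400, 0.900).

(5.400, 0.900)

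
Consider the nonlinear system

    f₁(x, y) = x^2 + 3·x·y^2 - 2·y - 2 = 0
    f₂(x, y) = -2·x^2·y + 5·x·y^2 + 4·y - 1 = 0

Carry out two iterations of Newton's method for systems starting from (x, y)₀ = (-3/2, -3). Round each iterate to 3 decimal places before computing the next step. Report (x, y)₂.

(-3.051, -0.764)

At (-3/2, -3): F = (-34.250, -67.000).
Jacobian J = [[2·x + 3·y^2, 6·x·y - 2], [-4·x·y + 5·y^2, -2·x^2 + 10·x·y + 4]].
At the point, J = [[24.000, 25.000], [27.000, 44.500]] (det J = 393.000).
Solving J·Δ = −F gives Δ = (-0.384, 1.739).
Then the next iterate is (x, y)₁ = (-1.884, -1.261).
Round to (-1.884, -1.261) and repeat: F = (-4.91591, -12.07121), J = [[1.00236, 12.25434], [-1.55229, 20.65833]].
Δ = (-1.167, 0.497), so (x, y)₂ = (-3.051, -0.764).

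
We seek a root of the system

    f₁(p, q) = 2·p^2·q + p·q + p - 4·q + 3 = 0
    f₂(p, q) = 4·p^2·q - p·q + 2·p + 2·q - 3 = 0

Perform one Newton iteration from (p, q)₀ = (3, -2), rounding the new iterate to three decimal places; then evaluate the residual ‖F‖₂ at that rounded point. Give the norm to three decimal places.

125.784

At (3, -2): F = (-28.000, -67.000).
Jacobian J = [[4·p·q + q + 1, 2·p^2 + p - 4], [8·p·q - q + 2, 4·p^2 - p + 2]].
At the point, J = [[-25.000, 17.000], [-44.000, 35.000]] (det J = -127.000).
Solving J·Δ = −F gives Δ = (1.252, 3.488).
Then the next iterate is (p, q)₁ = (4.252, 1.488).
Re-evaluating at (4.252, 1.488): F = (61.43158, 109.76223), so ‖F‖₂ = 125.784.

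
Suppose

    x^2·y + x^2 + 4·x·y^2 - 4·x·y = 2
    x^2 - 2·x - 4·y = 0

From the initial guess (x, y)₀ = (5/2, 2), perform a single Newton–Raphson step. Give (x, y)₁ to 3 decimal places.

At (5/2, 2): F = (36.750, -6.750).
Jacobian J = [[2·x·y + 2·x + 4·y^2 - 4·y, x^2 + 8·x·y - 4·x], [2·x - 2, -4]].
At the point, J = [[23.000, 36.250], [3.000, -4.000]] (det J = -200.750).
Solving J·Δ = −F gives Δ = (0.487, -1.323).
Then the next iterate is (x, y)₁ = (2.987, 0.677).

(2.987, 0.677)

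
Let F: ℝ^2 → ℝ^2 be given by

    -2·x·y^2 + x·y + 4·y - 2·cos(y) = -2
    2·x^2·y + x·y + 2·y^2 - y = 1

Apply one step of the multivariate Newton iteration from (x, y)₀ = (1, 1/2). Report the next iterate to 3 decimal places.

(1.707, -0.067)

At (1, 1/2): F = (2.24483, 0.500).
Jacobian J = [[-2·y^2 + y, -4·x·y + x + 2·sin(y) + 4], [4·x·y + y, 2·x^2 + x + 4·y - 1]].
At the point, J = [[0.000, 3.95885], [2.500, 4.000]] (det J = -9.89713).
Solving J·Δ = −F gives Δ = (0.707, -0.567).
Then the next iterate is (x, y)₁ = (1.707, -0.067).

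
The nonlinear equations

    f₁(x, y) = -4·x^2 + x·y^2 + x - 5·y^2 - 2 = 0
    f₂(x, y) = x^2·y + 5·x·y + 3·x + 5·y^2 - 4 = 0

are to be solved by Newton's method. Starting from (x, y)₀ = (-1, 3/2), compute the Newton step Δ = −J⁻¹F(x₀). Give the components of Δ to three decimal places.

(0.993, -0.518)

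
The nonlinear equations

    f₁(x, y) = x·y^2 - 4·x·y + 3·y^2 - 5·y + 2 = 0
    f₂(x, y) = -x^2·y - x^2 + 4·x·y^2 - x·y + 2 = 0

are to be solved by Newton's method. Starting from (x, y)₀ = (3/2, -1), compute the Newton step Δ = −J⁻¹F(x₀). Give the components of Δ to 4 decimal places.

At (3/2, -1): F = (17.5000, 9.5000).
Jacobian J = [[y^2 - 4·y, 2·x·y - 4·x + 6·y - 5], [-2·x·y - 2·x + 4·y^2 - y, -x^2 + 8·x·y - x]].
At the point, J = [[5.0000, -20.0000], [5.0000, -15.7500]] (det J = 21.2500).
Solving J·Δ = −F gives Δ = (4.0294, 1.8824).

(4.0294, 1.8824)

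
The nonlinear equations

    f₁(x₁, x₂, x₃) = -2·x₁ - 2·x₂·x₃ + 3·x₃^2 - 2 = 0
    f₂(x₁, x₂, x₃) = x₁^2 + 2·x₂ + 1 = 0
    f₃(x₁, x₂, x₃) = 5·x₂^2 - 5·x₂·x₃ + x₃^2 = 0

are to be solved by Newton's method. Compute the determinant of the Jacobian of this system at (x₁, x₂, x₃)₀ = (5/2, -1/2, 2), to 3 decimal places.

-871.000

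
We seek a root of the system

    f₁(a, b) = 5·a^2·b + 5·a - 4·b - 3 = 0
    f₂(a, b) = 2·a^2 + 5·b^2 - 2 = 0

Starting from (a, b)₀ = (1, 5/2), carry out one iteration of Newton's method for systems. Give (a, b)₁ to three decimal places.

(0.891, 1.267)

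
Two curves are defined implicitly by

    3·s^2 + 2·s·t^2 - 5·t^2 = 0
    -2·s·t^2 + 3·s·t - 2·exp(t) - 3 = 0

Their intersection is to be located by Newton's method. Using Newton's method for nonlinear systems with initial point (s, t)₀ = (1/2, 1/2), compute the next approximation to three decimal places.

At (1/2, 1/2): F = (-0.250, -5.79744).
Jacobian J = [[6·s + 2·t^2, 4·s·t - 10·t], [-2·t^2 + 3·t, -4·s·t + 3·s - 2·exp(t)]].
At the point, J = [[3.500, -4.000], [1.000, -2.79744]] (det J = -5.79105).
Solving J·Δ = −F gives Δ = (-3.884, -3.461).
Then the next iterate is (s, t)₁ = (-3.384, -2.961).

(-3.384, -2.961)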